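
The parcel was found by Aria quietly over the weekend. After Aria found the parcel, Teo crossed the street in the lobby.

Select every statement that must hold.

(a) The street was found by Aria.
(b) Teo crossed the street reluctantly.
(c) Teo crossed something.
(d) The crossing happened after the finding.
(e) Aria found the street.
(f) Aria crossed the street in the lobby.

(c), (d)

(a) Not entailed — Aria found the parcel, not the street; the street belongs to the crossing event.
(b) Not entailed — 'reluctantly' adds information not in the original event.
(c) Entailed — the original entails any weakening of itself; this just drops 'in the lobby' and generalizes the patient.
(d) Entailed — the narrative places the finding before the crossing.
(e) Not entailed — Aria found the parcel, not the street; the street belongs to the crossing event.
(f) Not entailed — the passage has Teo crossing the street, not Aria.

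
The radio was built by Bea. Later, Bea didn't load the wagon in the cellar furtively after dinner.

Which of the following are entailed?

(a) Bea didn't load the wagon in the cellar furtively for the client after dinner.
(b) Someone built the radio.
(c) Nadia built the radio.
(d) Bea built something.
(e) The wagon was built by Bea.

(a), (b), (d)

(a) Entailed — under negation, adding a further restriction is entailed: if no such loading event occurred, none occurred for the client either.
(b) Entailed — every conjunct here is already in the original building event.
(c) Not entailed — the passage has Bea building the radio, not Nadia.
(d) Entailed — this follows by dropping conjuncts from the building event's description.
(e) Not entailed — Bea built the radio, not the wagon; the wagon belongs to the loading event.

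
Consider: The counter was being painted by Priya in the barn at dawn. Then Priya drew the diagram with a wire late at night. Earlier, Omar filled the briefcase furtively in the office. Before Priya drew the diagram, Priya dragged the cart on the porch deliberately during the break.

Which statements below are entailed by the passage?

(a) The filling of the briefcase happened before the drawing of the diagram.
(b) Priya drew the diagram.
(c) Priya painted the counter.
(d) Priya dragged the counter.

(a) Entailed — the narrative places the filling before the drawing.
(b) Entailed — dropping 'with a wire', 'late at night' leaves a sub-description the original still satisfies.
(c) Not entailed — 'was painting' is progressive on an accomplishment; it does not entail the completed 'painted'.
(d) Not entailed — Priya dragged the cart, not the counter; the counter belongs to the painting event.

(a), (b)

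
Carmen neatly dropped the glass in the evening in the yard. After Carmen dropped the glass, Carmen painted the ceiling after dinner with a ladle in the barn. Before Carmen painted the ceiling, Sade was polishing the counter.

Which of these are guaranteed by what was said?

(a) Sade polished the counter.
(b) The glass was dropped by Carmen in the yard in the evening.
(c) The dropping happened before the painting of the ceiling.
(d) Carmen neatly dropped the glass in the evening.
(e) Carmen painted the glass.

(a) Entailed — 'polish' is an activity; 'was polishing' entails that some polishing happened, so 'polished' holds.
(b) Entailed — this follows by dropping conjuncts from the dropping event's description.
(c) Entailed — the narrative places the dropping before the painting.
(d) Entailed — every conjunct here is already in the original dropping event.
(e) Not entailed — Carmen painted the ceiling, not the glass; the glass belongs to the dropping event.

(a), (b), (c), (d)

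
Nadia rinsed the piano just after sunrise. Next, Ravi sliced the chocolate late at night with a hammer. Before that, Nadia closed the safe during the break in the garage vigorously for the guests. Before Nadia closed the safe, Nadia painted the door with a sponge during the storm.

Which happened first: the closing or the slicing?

The connectives place the closing before the slicing.

the closing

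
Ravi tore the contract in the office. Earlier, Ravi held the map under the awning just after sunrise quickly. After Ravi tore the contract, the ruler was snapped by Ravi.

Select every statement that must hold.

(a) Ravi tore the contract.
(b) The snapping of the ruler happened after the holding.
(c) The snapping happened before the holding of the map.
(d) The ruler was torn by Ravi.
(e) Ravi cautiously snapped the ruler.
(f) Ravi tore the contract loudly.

(a), (b)

(a) Entailed — every conjunct here is already in the original tearing event.
(b) Entailed — the narrative places the holding before the snapping.
(c) Not entailed — the narrative places the holding before the snapping, not after.
(d) Not entailed — Ravi tore the contract, not the ruler; the ruler belongs to the snapping event.
(e) Not entailed — 'cautiously' adds information not in the original event.
(f) Not entailed — 'loudly' adds information not in the original event.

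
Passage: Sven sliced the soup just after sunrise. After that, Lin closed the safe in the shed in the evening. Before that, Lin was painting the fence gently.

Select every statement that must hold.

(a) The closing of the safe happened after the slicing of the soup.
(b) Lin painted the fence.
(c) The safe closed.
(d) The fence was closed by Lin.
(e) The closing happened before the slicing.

(a), (c)

(a) Entailed — the narrative places the slicing before the closing.
(b) Not entailed — 'was painting' is progressive on an accomplishment; it does not entail the completed 'painted'.
(c) Entailed — 'Lin closed the safe' is causative; it entails the inchoative 'the safe closed'.
(d) Not entailed — Lin closed the safe, not the fence; the fence belongs to the painting event.
(e) Not entailed — the narrative places the slicing before the closing, not after.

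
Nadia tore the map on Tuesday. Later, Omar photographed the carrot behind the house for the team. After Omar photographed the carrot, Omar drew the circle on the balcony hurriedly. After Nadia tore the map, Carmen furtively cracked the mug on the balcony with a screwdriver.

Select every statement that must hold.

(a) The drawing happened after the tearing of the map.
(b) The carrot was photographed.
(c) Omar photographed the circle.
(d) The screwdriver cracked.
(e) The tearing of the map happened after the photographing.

(a), (b)

(a) Entailed — the narrative places the tearing before the drawing.
(b) Entailed — every conjunct here is already in the original photographing event.
(c) Not entailed — Omar photographed the carrot, not the circle; the circle belongs to the drawing event.
(d) Not entailed — the mug is what cracked, not the screwdriver.
(e) Not entailed — the narrative places the tearing before the photographing, not after.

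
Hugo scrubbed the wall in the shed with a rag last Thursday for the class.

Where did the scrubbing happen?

in the shed

'in the shed' marks the location of the scrubbing event.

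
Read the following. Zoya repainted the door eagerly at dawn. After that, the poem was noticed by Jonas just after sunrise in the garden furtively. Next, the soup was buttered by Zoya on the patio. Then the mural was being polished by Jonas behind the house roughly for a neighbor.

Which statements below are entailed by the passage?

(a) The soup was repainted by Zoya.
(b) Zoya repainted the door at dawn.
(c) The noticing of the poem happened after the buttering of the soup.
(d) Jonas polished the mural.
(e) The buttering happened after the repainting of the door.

(b), (d), (e)

(a) Not entailed — Zoya repainted the door, not the soup; the soup belongs to the buttering event.
(b) Entailed — every conjunct here is already in the original repainting event.
(c) Not entailed — the narrative places the noticing before the buttering, not after.
(d) Entailed — 'polish' is an activity; 'was polishing' entails that some polishing happened, so 'polished' holds.
(e) Entailed — the narrative places the repainting before the buttering.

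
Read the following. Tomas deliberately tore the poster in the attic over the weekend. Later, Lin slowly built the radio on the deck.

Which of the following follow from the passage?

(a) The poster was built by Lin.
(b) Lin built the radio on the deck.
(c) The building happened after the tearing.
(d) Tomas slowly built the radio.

(a) Not entailed — Lin built the radio, not the poster; the poster belongs to the tearing event.
(b) Entailed — dropping 'slowly' leaves a sub-description the original still satisfies.
(c) Entailed — the narrative places the tearing before the building.
(d) Not entailed — the passage has Lin building the radio, not Tomas.

(b), (c)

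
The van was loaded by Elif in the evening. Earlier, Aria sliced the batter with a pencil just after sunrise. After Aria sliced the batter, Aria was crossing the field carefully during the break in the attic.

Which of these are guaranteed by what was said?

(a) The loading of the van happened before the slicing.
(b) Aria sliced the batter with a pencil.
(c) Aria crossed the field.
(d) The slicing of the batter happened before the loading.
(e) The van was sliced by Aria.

(b), (d)

(a) Not entailed — the narrative places the slicing before the loading, not after.
(b) Entailed — dropping 'just after sunrise' leaves a sub-description the original still satisfies.
(c) Not entailed — 'was crossing' is progressive on an accomplishment; it does not entail the completed 'crossed'.
(d) Entailed — the narrative places the slicing before the loading.
(e) Not entailed — Aria sliced the batter, not the van; the van belongs to the loading event.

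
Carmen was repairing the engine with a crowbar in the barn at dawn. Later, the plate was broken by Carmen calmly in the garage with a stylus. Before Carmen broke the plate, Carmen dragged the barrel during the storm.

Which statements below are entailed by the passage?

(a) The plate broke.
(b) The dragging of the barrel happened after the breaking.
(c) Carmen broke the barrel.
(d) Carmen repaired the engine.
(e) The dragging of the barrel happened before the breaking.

(a) Entailed — 'Carmen broke the plate' is causative; it entails the inchoative 'the plate broke'.
(b) Not entailed — the narrative places the dragging before the breaking, not after.
(c) Not entailed — Carmen broke the plate, not the barrel; the barrel belongs to the dragging event.
(d) Not entailed — 'was repairing' is progressive on an accomplishment; it does not entail the completed 'repaired'.
(e) Entailed — the narrative places the dragging before the breaking.

(a), (e)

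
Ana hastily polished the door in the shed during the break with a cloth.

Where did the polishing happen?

in the shed

'in the shed' marks the location of the polishing event.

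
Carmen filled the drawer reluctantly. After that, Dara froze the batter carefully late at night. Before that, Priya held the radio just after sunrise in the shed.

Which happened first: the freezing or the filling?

The connectives place the filling before the freezing.

the filling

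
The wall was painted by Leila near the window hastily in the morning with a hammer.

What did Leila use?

'with a hammer' marks the instrument of the painting event.

a hammer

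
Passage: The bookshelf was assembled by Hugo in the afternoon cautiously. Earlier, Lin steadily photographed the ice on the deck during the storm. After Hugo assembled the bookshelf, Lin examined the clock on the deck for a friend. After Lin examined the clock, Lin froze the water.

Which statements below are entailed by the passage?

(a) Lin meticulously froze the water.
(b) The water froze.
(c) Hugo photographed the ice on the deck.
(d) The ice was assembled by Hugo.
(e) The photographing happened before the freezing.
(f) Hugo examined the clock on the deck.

(a) Not entailed — 'meticulously' adds information not in the original event.
(b) Entailed — 'Lin froze the water' is causative; it entails the inchoative 'the water froze'.
(c) Not entailed — the passage has Lin photographing the ice, not Hugo.
(d) Not entailed — Hugo assembled the bookshelf, not the ice; the ice belongs to the photographing event.
(e) Entailed — the narrative places the photographing before the freezing.
(f) Not entailed — the passage has Lin examining the clock, not Hugo.

(b), (e)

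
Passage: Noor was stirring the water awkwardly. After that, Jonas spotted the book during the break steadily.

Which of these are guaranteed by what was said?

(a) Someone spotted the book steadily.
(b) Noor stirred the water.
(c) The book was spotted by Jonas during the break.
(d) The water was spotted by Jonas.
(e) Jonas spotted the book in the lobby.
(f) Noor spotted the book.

(a) Entailed — every conjunct here is already in the original spotting event.
(b) Entailed — 'stir' is an activity; 'was stirring' entails that some stirring happened, so 'stirred' holds.
(c) Entailed — dropping 'steadily' leaves a sub-description the original still satisfies.
(d) Not entailed — Jonas spotted the book, not the water; the water belongs to the stirring event.
(e) Not entailed — 'in the lobby' adds information not in the original event.
(f) Not entailed — the passage has Jonas spotting the book, not Noor.

(a), (b), (c)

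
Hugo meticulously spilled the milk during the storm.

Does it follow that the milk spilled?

yes

'Hugo spilled the milk' is the causative; it entails the inchoative 'the milk spilled'.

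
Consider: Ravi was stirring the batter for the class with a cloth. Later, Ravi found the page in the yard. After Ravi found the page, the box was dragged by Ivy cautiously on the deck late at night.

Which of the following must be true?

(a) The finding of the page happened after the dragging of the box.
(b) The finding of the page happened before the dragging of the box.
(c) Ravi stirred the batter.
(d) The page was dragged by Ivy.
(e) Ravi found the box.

(b), (c)

(a) Not entailed — the narrative places the finding before the dragging, not after.
(b) Entailed — the narrative places the finding before the dragging.
(c) Entailed — 'stir' is an activity; 'was stirring' entails that some stirring happened, so 'stirred' holds.
(d) Not entailed — Ivy dragged the box, not the page; the page belongs to the finding event.
(e) Not entailed — Ravi found the page, not the box; the box belongs to the dragging event.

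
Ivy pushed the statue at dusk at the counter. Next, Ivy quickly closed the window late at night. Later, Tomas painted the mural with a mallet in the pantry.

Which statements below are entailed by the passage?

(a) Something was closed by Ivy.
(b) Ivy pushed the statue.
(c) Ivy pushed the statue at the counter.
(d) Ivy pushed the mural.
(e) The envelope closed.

(a), (b), (c)

(a) Entailed — this follows by dropping conjuncts from the closing event's description.
(b) Entailed — every conjunct here is already in the original pushing event.
(c) Entailed — this follows by dropping conjuncts from the pushing event's description.
(d) Not entailed — Ivy pushed the statue, not the mural; the mural belongs to the painting event.
(e) Not entailed — the window is what closed, not the envelope.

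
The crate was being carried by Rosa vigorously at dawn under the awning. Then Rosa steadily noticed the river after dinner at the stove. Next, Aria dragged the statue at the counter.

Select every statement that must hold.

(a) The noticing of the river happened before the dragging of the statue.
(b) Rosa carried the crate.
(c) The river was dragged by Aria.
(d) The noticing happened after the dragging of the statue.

(a), (b)

(a) Entailed — the narrative places the noticing before the dragging.
(b) Entailed — 'carry' is an activity; 'was carrying' entails that some carrying happened, so 'carried' holds.
(c) Not entailed — Aria dragged the statue, not the river; the river belongs to the noticing event.
(d) Not entailed — the narrative places the noticing before the dragging, not after.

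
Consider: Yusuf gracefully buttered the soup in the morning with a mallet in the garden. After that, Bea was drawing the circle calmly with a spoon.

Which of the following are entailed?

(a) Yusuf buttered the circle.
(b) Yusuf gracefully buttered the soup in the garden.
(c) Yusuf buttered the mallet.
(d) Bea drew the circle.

(a) Not entailed — Yusuf buttered the soup, not the circle; the circle belongs to the drawing event.
(b) Entailed — every conjunct here is already in the original buttering event.
(c) Not entailed — the mallet is the instrument, not what was buttered.
(d) Not entailed — 'was drawing' is progressive on an accomplishment; it does not entail the completed 'drew'.

(b)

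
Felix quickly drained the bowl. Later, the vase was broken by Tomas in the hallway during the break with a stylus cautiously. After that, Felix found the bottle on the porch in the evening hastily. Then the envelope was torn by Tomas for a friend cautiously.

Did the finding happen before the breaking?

The narrative orders the breaking before the finding.

no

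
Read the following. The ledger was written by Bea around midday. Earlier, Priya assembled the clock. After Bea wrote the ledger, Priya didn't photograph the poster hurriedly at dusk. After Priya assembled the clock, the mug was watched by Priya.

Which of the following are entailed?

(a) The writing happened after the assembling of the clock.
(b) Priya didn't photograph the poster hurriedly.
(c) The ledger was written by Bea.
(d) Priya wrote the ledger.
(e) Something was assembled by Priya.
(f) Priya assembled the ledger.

(a) Entailed — the narrative places the assembling before the writing.
(b) Not entailed — dropping 'at dusk' under negation is not valid — the original leaves open that Priya photographed the poster some other way.
(c) Entailed — this follows by dropping conjuncts from the writing event's description.
(d) Not entailed — the passage has Bea writing the ledger, not Priya.
(e) Entailed — every conjunct here is already in the original assembling event.
(f) Not entailed — Priya assembled the clock, not the ledger; the ledger belongs to the writing event.

(a), (c), (e)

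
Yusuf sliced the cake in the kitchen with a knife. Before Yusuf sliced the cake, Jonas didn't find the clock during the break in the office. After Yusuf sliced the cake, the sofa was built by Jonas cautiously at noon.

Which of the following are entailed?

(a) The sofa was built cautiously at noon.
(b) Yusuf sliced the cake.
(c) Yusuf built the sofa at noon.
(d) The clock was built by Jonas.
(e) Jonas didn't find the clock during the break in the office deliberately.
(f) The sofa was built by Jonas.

(a), (b), (e), (f)

(a) Entailed — this follows by dropping conjuncts from the building event's description.
(b) Entailed — every conjunct here is already in the original slicing event.
(c) Not entailed — the passage has Jonas building the sofa, not Yusuf.
(d) Not entailed — Jonas built the sofa, not the clock; the clock belongs to the finding event.
(e) Entailed — under negation, adding a further restriction is entailed: if no such finding event occurred, none occurred deliberately either.
(f) Entailed — the original entails any weakening of itself; this just drops 'cautiously', 'at noon'.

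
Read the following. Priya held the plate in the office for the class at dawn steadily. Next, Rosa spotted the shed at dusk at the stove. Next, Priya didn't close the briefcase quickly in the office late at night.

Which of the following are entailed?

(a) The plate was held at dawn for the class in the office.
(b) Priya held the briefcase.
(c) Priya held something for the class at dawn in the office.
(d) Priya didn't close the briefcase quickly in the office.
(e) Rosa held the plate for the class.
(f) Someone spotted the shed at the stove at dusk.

(a) Entailed — the original entails any weakening of itself; this just drops 'steadily' and generalizes the agent.
(b) Not entailed — Priya held the plate, not the briefcase; the briefcase belongs to the closing event.
(c) Entailed — this follows by dropping conjuncts from the holding event's description.
(d) Not entailed — dropping 'late at night' under negation is not valid — the original leaves open that Priya closed the briefcase some other way.
(e) Not entailed — the passage has Priya holding the plate, not Rosa.
(f) Entailed — the original entails any weakening of itself; this just generalizes the agent.

(a), (c), (f)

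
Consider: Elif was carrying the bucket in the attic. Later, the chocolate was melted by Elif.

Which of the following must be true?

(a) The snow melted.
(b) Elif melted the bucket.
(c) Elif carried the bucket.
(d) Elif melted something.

(a) Not entailed — the chocolate is what melted, not the snow.
(b) Not entailed — Elif melted the chocolate, not the bucket; the bucket belongs to the carrying event.
(c) Entailed — 'carry' is an activity; 'was carrying' entails that some carrying happened, so 'carried' holds.
(d) Entailed — this follows by dropping conjuncts from the melting event's description.

(c), (d)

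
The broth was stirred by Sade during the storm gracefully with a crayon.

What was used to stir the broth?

a crayon

'with a crayon' marks the instrument of the stirring event.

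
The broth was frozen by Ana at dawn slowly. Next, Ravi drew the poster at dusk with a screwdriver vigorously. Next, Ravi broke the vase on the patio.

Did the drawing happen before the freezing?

no

The narrative orders the freezing before the drawing.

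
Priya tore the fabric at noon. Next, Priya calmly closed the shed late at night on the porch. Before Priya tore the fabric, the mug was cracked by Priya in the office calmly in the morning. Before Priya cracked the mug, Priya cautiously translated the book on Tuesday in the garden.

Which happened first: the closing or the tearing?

The connectives place the tearing before the closing.

the tearing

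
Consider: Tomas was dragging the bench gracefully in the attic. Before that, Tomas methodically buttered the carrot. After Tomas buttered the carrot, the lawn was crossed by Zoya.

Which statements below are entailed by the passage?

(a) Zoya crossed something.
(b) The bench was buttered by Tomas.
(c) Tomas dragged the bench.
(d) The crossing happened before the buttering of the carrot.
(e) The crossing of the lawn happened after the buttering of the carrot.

(a), (c), (e)

(a) Entailed — this follows by dropping conjuncts from the crossing event's description.
(b) Not entailed — Tomas buttered the carrot, not the bench; the bench belongs to the dragging event.
(c) Entailed — 'drag' is an activity; 'was dragging' entails that some dragging happened, so 'dragged' holds.
(d) Not entailed — the narrative places the buttering before the crossing, not after.
(e) Entailed — the narrative places the buttering before the crossing.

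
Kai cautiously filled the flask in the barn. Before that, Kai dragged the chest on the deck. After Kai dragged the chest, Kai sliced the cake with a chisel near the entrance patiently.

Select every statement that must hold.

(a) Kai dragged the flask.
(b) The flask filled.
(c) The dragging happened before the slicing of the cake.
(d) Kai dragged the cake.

(a) Not entailed — Kai dragged the chest, not the flask; the flask belongs to the filling event.
(b) Entailed — 'Kai filled the flask' is causative; it entails the inchoative 'the flask filled'.
(c) Entailed — the narrative places the dragging before the slicing.
(d) Not entailed — Kai dragged the chest, not the cake; the cake belongs to the slicing event.

(b), (c)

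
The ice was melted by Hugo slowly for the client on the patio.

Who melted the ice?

Hugo

'Hugo' marks the agent of the melting event.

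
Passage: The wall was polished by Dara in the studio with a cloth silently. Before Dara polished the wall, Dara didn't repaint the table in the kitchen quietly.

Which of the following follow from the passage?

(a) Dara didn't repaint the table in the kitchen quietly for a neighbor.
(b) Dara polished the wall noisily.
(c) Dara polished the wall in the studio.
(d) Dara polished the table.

(a), (c)

(a) Entailed — under negation, adding a further restriction is entailed: if no such repainting event occurred, none occurred for a neighbor either.
(b) Not entailed — 'noisily' adds a manner not in (and inconsistent with) the original.
(c) Entailed — dropping 'with a cloth', 'silently' leaves a sub-description the original still satisfies.
(d) Not entailed — Dara polished the wall, not the table; the table belongs to the repainting event.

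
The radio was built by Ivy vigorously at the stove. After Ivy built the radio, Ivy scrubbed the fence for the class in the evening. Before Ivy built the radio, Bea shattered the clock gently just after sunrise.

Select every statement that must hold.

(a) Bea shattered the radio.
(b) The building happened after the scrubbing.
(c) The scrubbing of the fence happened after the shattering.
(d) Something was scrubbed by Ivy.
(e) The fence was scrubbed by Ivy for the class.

(c), (d), (e)

(a) Not entailed — Bea shattered the clock, not the radio; the radio belongs to the building event.
(b) Not entailed — the narrative places the building before the scrubbing, not after.
(c) Entailed — the narrative places the shattering before the scrubbing.
(d) Entailed — dropping 'in the evening', 'for the class' and generalizing the patient leaves a sub-description the original still satisfies.
(e) Entailed — the original entails any weakening of itself; this just drops 'in the evening'.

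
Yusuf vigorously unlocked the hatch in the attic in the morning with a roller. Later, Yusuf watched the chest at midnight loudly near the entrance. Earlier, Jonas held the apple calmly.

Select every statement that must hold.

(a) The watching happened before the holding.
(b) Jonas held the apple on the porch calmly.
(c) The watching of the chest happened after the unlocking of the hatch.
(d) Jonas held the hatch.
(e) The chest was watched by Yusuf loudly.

(c), (e)

(a) Not entailed — the narrative places the holding before the watching, not after.
(b) Not entailed — 'on the porch' adds information not in the original event.
(c) Entailed — the narrative places the unlocking before the watching.
(d) Not entailed — Jonas held the apple, not the hatch; the hatch belongs to the unlocking event.
(e) Entailed — every conjunct here is already in the original watching event.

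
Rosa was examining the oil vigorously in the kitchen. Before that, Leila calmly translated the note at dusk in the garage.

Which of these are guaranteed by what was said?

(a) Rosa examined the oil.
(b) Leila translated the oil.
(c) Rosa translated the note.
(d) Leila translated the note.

(a), (d)

(a) Entailed — 'examine' is an activity; 'was examining' entails that some examining happened, so 'examined' holds.
(b) Not entailed — Leila translated the note, not the oil; the oil belongs to the examining event.
(c) Not entailed — the passage has Leila translating the note, not Rosa.
(d) Entailed — the original entails any weakening of itself; this just drops 'calmly', 'in the garage', 'at dusk'.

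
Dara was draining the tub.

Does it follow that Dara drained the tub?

no

'was draining' is progressive; for an accomplishment like 'drain the tub', it doesn't entail completion.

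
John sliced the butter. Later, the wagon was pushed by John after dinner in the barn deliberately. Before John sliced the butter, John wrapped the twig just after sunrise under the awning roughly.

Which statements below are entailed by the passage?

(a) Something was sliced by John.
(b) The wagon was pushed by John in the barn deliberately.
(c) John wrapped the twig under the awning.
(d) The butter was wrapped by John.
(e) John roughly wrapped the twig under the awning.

(a) Entailed — every conjunct here is already in the original slicing event.
(b) Entailed — the original entails any weakening of itself; this just drops 'after dinner'.
(c) Entailed — this follows by dropping conjuncts from the wrapping event's description.
(d) Not entailed — John wrapped the twig, not the butter; the butter belongs to the slicing event.
(e) Entailed — every conjunct here is already in the original wrapping event.

(a), (b), (c), (e)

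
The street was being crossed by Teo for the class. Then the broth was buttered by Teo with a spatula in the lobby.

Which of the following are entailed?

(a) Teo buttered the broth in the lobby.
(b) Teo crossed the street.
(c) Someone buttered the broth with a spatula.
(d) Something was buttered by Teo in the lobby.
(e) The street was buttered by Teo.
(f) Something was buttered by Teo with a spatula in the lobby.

(a), (c), (d), (f)

(a) Entailed — every conjunct here is already in the original buttering event.
(b) Not entailed — 'was crossing' is progressive on an accomplishment; it does not entail the completed 'crossed'.
(c) Entailed — this follows by dropping conjuncts from the buttering event's description.
(d) Entailed — the original entails any weakening of itself; this just drops 'with a spatula' and generalizes the patient.
(e) Not entailed — Teo buttered the broth, not the street; the street belongs to the crossing event.
(f) Entailed — generalizing the patient leaves a sub-description the original still satisfies.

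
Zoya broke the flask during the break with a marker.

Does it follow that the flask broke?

'Zoya broke the flask' is the causative; it entails the inchoative 'the flask broke'.

yes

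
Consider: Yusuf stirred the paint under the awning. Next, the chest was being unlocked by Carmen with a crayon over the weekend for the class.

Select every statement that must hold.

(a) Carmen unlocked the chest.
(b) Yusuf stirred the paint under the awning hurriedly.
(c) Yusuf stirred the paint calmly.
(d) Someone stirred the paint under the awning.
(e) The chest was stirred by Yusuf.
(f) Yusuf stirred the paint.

(a) Not entailed — 'was unlocking' is progressive on an accomplishment; it does not entail the completed 'unlocked'.
(b) Not entailed — 'hurriedly' adds information not in the original event.
(c) Not entailed — 'calmly' adds information not in the original event.
(d) Entailed — every conjunct here is already in the original stirring event.
(e) Not entailed — Yusuf stirred the paint, not the chest; the chest belongs to the unlocking event.
(f) Entailed — dropping 'under the awning' leaves a sub-description the original still satisfies.

(d), (f)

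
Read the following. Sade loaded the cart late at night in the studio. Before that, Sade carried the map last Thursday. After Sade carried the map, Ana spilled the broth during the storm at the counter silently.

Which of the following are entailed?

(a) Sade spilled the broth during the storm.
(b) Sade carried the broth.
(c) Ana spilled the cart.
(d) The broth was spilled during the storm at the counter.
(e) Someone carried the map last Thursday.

(a) Not entailed — the passage has Ana spilling the broth, not Sade.
(b) Not entailed — Sade carried the map, not the broth; the broth belongs to the spilling event.
(c) Not entailed — Ana spilled the broth, not the cart; the cart belongs to the loading event.
(d) Entailed — dropping 'silently' and generalizing the agent leaves a sub-description the original still satisfies.
(e) Entailed — generalizing the agent leaves a sub-description the original still satisfies.

(d), (e)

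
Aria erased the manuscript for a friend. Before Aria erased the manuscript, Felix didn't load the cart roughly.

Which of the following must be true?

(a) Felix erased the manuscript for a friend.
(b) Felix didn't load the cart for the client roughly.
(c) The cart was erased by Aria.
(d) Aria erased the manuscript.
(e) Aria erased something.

(b), (d), (e)

(a) Not entailed — the passage has Aria erasing the manuscript, not Felix.
(b) Entailed — under negation, adding a further restriction is entailed: if no such loading event occurred, none occurred for the client either.
(c) Not entailed — Aria erased the manuscript, not the cart; the cart belongs to the loading event.
(d) Entailed — the original entails any weakening of itself; this just drops 'for a friend'.
(e) Entailed — this follows by dropping conjuncts from the erasing event's description.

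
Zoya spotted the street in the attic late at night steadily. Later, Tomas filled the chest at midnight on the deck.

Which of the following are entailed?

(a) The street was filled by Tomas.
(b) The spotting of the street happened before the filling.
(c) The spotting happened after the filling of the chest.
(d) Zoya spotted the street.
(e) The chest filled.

(b), (d), (e)

(a) Not entailed — Tomas filled the chest, not the street; the street belongs to the spotting event.
(b) Entailed — the narrative places the spotting before the filling.
(c) Not entailed — the narrative places the spotting before the filling, not after.
(d) Entailed — this follows by dropping conjuncts from the spotting event's description.
(e) Entailed — 'Tomas filled the chest' is causative; it entails the inchoative 'the chest filled'.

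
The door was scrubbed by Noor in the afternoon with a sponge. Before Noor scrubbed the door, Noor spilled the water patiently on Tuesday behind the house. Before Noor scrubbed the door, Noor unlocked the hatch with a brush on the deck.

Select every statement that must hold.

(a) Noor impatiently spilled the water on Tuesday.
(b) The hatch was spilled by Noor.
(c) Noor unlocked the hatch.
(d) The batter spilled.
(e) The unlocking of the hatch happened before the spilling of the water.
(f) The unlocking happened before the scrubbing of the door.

(c), (f)

(a) Not entailed — 'impatiently' adds a manner not in (and inconsistent with) the original.
(b) Not entailed — Noor spilled the water, not the hatch; the hatch belongs to the unlocking event.
(c) Entailed — every conjunct here is already in the original unlocking event.
(d) Not entailed — the water is what spilled, not the batter.
(e) Not entailed — the narrative doesn't order the unlocking relative to the spilling.
(f) Entailed — the narrative places the unlocking before the scrubbing.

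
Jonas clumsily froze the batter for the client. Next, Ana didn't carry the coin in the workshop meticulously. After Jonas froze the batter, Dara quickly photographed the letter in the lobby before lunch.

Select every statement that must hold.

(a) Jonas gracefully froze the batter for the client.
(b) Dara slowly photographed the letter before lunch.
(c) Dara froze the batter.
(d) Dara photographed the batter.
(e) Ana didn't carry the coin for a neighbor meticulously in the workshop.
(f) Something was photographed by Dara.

(e), (f)

(a) Not entailed — 'gracefully' adds a manner not in (and inconsistent with) the original.
(b) Not entailed — 'slowly' adds a manner not in (and inconsistent with) the original.
(c) Not entailed — the passage has Jonas freezing the batter, not Dara.
(d) Not entailed — Dara photographed the letter, not the batter; the batter belongs to the freezing event.
(e) Entailed — under negation, adding a further restriction is entailed: if no such carrying event occurred, none occurred for a neighbor either.
(f) Entailed — every conjunct here is already in the original photographing event.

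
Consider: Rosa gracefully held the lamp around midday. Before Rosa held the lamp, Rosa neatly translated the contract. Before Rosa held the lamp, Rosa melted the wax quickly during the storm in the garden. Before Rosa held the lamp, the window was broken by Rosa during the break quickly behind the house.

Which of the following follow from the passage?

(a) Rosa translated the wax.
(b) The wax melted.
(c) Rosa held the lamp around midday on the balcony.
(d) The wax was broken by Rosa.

(a) Not entailed — Rosa translated the contract, not the wax; the wax belongs to the melting event.
(b) Entailed — 'Rosa melted the wax' is causative; it entails the inchoative 'the wax melted'.
(c) Not entailed — 'on the balcony' adds information not in the original event.
(d) Not entailed — Rosa broke the window, not the wax; the wax belongs to the melting event.

(b)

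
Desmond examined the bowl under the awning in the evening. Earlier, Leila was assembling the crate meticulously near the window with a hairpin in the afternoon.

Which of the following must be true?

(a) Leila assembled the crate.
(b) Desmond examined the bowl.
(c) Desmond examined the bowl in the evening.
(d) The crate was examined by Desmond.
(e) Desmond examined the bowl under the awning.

(a) Not entailed — 'was assembling' is progressive on an accomplishment; it does not entail the completed 'assembled'.
(b) Entailed — this follows by dropping conjuncts from the examining event's description.
(c) Entailed — this follows by dropping conjuncts from the examining event's description.
(d) Not entailed — Desmond examined the bowl, not the crate; the crate belongs to the assembling event.
(e) Entailed — the original entails any weakening of itself; this just drops 'in the evening'.

(b), (c), (e)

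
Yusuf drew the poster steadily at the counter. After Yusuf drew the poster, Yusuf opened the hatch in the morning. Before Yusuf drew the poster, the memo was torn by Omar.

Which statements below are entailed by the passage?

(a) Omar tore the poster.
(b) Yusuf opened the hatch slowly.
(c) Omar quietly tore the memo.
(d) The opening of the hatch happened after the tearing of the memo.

(d)

(a) Not entailed — Omar tore the memo, not the poster; the poster belongs to the drawing event.
(b) Not entailed — 'slowly' adds information not in the original event.
(c) Not entailed — 'quietly' adds information not in the original event.
(d) Entailed — the narrative places the tearing before the opening.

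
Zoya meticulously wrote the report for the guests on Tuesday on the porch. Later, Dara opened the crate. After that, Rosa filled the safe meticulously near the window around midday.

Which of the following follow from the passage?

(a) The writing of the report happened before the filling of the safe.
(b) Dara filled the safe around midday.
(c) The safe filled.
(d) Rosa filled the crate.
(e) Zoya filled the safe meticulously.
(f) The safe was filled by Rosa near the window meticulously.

(a) Entailed — the narrative places the writing before the filling.
(b) Not entailed — the passage has Rosa filling the safe, not Dara.
(c) Entailed — 'Rosa filled the safe' is causative; it entails the inchoative 'the safe filled'.
(d) Not entailed — Rosa filled the safe, not the crate; the crate belongs to the opening event.
(e) Not entailed — the passage has Rosa filling the safe, not Zoya.
(f) Entailed — dropping 'around midday' leaves a sub-description the original still satisfies.

(a), (c), (f)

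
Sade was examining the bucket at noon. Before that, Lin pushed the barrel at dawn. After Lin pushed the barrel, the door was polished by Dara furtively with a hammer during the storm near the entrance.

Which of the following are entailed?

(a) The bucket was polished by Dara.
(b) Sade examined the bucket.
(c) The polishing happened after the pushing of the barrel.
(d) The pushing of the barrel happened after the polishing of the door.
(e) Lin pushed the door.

(a) Not entailed — Dara polished the door, not the bucket; the bucket belongs to the examining event.
(b) Entailed — 'examine' is an activity; 'was examining' entails that some examining happened, so 'examined' holds.
(c) Entailed — the narrative places the pushing before the polishing.
(d) Not entailed — the narrative places the pushing before the polishing, not after.
(e) Not entailed — Lin pushed the barrel, not the door; the door belongs to the polishing event.

(b), (c)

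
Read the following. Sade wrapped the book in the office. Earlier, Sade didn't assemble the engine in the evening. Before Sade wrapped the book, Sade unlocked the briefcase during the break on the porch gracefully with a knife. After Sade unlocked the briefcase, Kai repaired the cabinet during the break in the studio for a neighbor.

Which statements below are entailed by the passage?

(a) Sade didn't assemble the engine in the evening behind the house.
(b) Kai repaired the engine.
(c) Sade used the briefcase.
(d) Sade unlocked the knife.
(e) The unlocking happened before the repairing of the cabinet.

(a) Entailed — under negation, adding a further restriction is entailed: if no such assembling event occurred, none occurred behind the house either.
(b) Not entailed — Kai repaired the cabinet, not the engine; the engine belongs to the assembling event.
(c) Not entailed — the briefcase is the patient, not an instrument — Sade used a knife.
(d) Not entailed — the knife is the instrument, not what was unlocked.
(e) Entailed — the narrative places the unlocking before the repairing.

(a), (e)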